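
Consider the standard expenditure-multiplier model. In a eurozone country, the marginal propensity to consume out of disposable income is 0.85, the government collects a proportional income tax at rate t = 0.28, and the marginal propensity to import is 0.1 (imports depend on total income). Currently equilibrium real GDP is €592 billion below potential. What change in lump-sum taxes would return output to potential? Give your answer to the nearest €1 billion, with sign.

−€340 billion

Spending multiplier = 1/(1 − c(1−t) + m) = 1/(1 − 0.85×0.72 + 0.1) = 1/0.488 ≈ 2.049.
Tax multiplier = −c·k = −0.85/0.488 ≈ −1.742. Need ΔY = +€592 billion, so ΔT = ΔY/(−c·k) = −(+€592 billion) × 0.488 / 0.85 ≈ −€340 billion.
The government should cut lump-sum taxes by €340 billion.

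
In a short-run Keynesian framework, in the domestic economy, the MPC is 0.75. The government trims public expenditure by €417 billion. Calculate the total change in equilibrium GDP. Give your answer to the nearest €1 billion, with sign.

Spending multiplier = 1/(1 − MPC) = 1/(1 − 0.75) = 1/0.25 = 4.
ΔY = k × ΔG = (−€417 billion) / 0.25 = −€1,668 billion.

−€1,668 billion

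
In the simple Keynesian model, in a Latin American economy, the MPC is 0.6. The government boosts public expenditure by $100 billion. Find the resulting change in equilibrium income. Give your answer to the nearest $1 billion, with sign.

Government-spending multiplier = 1/(1 − MPC) = 1/(1 − 0.6) = 1/0.4 = 2.5.
ΔY = k × ΔG = (+$100 billion) / 0.4 = +$250 billion.

+$250 billion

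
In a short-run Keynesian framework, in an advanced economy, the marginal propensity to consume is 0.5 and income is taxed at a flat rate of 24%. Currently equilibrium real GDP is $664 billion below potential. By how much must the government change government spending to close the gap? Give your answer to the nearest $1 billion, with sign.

Spending multiplier = 1/(1 − c(1−t)) = 1/(1 − 0.5×0.76) = 1/0.62 ≈ 1.613.
Need ΔY = +$664 billion, so ΔG = ΔY/k = (+$664 billion) × 0.62 ≈ +$412 billion.
The government should increase government spending by $412 billion.

+$412 billion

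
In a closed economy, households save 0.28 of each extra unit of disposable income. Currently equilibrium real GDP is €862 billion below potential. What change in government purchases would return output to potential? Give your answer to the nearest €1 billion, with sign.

MPC = 1 − MPS = 1 − 0.28 = 0.72.
Spending multiplier = 1/(1 − MPC) = 1/(1 − 0.72) = 1/0.28 ≈ 3.571.
Need ΔY = +€862 billion, so ΔG = ΔY/k = (+€862 billion) × 0.28 ≈ +€241 billion.
The government should increase government purchases by €241 billion.

+€241 billion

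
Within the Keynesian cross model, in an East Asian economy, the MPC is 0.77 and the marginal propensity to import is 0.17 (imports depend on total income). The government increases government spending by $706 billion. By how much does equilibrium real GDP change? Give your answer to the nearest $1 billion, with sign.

+$1,765 billion

Expenditure multiplier = 1/(1 − c + m) = 1/(1 − 0.77 + 0.17) = 1/0.4 = 2.5.
ΔY = k × ΔG = (+$706 billion) / 0.4 = +$1,765 billion.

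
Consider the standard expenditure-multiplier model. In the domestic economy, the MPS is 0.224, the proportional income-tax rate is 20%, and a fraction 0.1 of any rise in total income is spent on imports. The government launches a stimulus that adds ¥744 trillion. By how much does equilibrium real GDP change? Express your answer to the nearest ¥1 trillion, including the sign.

+¥1,553 trillion

MPC = 1 − MPS = 1 − 0.224 = 0.776.
Spending multiplier = 1/(1 − c(1−t) + m) = 1/(1 − 0.776×0.8 + 0.1) = 1/0.4792 ≈ 2.087.
ΔY = k × ΔG = (+¥744 trillion) / 0.4792 ≈ +¥1,553 trillion.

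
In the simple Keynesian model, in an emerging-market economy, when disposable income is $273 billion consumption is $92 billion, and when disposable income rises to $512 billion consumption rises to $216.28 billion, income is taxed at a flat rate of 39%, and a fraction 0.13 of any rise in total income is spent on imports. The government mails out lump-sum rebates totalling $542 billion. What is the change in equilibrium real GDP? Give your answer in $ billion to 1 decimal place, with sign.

+$346.8 billion

MPC = ΔC/ΔYd = (216.28 − 92)/(512 − 273) = 124.28/239 = 0.52.
A lump-sum tax change of −$542 billion shifts disposable income by +$542 billion; first-round consumption changes by −c × ΔT = −0.52 × (−$542 billion) = +$281.84 billion.
Expenditure multiplier = 1/(1 − c(1−t) + m) = 1/(1 − 0.52×0.61 + 0.13) = 1/0.8128 ≈ 1.23.
The tax multiplier is −c × k ≈ −0.64, so ΔY = k × (−c·ΔT) = (+$281.84 billion) / 0.8128 ≈ +$346.8 billion.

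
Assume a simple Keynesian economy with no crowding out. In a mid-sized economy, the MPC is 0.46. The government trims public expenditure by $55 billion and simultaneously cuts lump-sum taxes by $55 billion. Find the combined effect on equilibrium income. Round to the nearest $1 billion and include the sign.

Expenditure multiplier = 1/(1 − MPC) = 1/(1 − 0.46) = 1/0.54 ≈ 1.852.
ΔG contributes k·ΔG = (−$55 billion) / 0.54 ≈ −$101.9 billion.
ΔT of −$55 billion changes first-round spending by −c·ΔT = +$25.3 billion, contributing k·(−c·ΔT) = (+$25.3 billion) / 0.54 ≈ +$46.9 billion.
With ΔG = ΔT and no other leakages, the balanced-budget multiplier is 1, so ΔY = ΔG = −$55 billion.

−$55 billion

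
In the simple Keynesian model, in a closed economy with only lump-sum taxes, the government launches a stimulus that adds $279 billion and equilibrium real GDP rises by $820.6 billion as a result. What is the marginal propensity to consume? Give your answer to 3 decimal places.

Implied spending multiplier k = ΔY/ΔG = 820.6/279 ≈ 2.9412.
Since k = 1/(1 − MPC), MPC = 1 − 1/k = 1 − ΔG/ΔY = 1 − 279/820.6 ≈ 0.660.

0.660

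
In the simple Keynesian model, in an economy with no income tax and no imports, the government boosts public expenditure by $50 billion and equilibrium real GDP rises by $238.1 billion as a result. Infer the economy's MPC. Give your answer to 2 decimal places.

Implied spending multiplier k = ΔY/ΔG = 238.1/50 = 4.762.
Since k = 1/(1 − MPC), MPC = 1 − 1/k = 1 − ΔG/ΔY = 1 − 50/238.1 ≈ 0.79.

0.79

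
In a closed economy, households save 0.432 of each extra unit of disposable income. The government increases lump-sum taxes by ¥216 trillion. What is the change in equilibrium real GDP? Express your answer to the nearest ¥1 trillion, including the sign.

MPC = 1 − MPS = 1 − 0.432 = 0.568.
A lump-sum tax change of +¥216 trillion shifts disposable income by −¥216 trillion; first-round consumption changes by −c × ΔT = −0.568 × (+¥216 trillion) = −¥122.688 trillion.
Expenditure multiplier = 1/(1 − MPC) = 1/(1 − 0.568) = 1/0.432 ≈ 2.315.
The tax multiplier is −c × k ≈ −1.315, so ΔY = k × (−c·ΔT) = (−¥122.688 trillion) / 0.432 = −¥284 trillion.

−¥284 trillion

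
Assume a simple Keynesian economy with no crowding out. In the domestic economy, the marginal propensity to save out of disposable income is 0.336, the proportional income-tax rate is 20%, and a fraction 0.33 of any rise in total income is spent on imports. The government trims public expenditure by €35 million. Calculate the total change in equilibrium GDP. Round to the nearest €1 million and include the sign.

MPC = 1 − MPS = 1 − 0.336 = 0.664.
Spending multiplier = 1/(1 − c(1−t) + m) = 1/(1 − 0.664×0.8 + 0.33) = 1/0.7988 ≈ 1.252.
ΔY = k × ΔG = (−€35 million) / 0.7988 ≈ −€44 million.

−€44 million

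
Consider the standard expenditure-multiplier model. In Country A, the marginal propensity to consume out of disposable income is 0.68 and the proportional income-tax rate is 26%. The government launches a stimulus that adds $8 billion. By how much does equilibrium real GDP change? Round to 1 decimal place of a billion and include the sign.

Spending multiplier = 1/(1 − c(1−t)) = 1/(1 − 0.68×0.74) = 1/0.4968 ≈ 2.013.
ΔY = k × ΔG = (+$8 billion) / 0.4968 ≈ +$16.1 billion.

+$16.1 billion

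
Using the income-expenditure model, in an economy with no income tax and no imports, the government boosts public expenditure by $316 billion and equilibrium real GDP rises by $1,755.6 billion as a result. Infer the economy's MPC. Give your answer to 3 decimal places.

0.820

Implied spending multiplier k = ΔY/ΔG = 1,755.6/316 ≈ 5.5557.
Since k = 1/(1 − MPC), MPC = 1 − 1/k = 1 − ΔG/ΔY = 1 − 316/1,755.6 ≈ 0.820.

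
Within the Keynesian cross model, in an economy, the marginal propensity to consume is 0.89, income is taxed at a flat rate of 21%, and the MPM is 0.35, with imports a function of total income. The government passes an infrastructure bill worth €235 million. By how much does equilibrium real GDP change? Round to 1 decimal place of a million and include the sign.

+€363.3 million

Spending multiplier = 1/(1 − c(1−t) + m) = 1/(1 − 0.89×0.79 + 0.35) = 1/0.6469 ≈ 1.546.
ΔY = k × ΔG = (+€235 million) / 0.6469 ≈ +€363.3 million.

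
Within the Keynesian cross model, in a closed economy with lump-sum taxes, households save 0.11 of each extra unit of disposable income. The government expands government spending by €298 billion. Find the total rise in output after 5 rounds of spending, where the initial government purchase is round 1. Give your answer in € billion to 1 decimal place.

MPC = 1 − MPS = 1 − 0.11 = 0.89.
Round 1 adds ΔG = €298 billion; each later round is MPC = 0.89 times the previous.
After 5 rounds: 298 + 265.22 + 236.0458 + 210.080762 + 186.97187818 = ΔG·(1 − c^5)/(1 − c) = 298 × (1 − 0.5584059449)/0.11 ≈ €1,196.3 billion.

€1,196.3 billion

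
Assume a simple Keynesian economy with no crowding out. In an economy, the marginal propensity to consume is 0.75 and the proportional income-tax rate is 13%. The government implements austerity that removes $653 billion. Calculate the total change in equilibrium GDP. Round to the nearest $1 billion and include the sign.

Government-spending multiplier = 1/(1 − c(1−t)) = 1/(1 − 0.75×0.87) = 1/0.3475 ≈ 2.878.
ΔY = k × ΔG = (−$653 billion) / 0.3475 ≈ −$1,879 billion.

−$1,879 billion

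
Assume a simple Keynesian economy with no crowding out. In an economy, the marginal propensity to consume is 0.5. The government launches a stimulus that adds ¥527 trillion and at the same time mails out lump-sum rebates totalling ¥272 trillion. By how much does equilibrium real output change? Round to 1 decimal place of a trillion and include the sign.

+¥1,326.0 trillion

Expenditure multiplier = 1/(1 − MPC) = 1/(1 − 0.5) = 1/0.5 = 2.
ΔG contributes k·ΔG = (+¥527 trillion) / 0.5 = +¥1,054 trillion.
ΔT of −¥272 trillion changes first-round spending by −c·ΔT = +¥136 trillion, contributing k·(−c·ΔT) = (+¥136 trillion) / 0.5 = +¥272 trillion.
Net ΔY = k(ΔG − c·ΔT) = (+¥663 trillion) / 0.5 = +¥1,326 trillion.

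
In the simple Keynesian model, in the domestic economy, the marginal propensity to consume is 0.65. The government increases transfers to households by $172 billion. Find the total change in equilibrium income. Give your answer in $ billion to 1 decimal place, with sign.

The transfer change shifts disposable income by +$172 billion, so first-round consumption changes by c·ΔTR = 0.65 × (+$172 billion) = +$111.8 billion.
Expenditure multiplier = 1/(1 − MPC) = 1/(1 − 0.65) = 1/0.35 ≈ 2.857.
The transfer multiplier is c × k ≈ 1.857, so ΔY = k × (c·ΔTR) = (+$111.8 billion) / 0.35 ≈ +$319.4 billion.

+$319.4 billion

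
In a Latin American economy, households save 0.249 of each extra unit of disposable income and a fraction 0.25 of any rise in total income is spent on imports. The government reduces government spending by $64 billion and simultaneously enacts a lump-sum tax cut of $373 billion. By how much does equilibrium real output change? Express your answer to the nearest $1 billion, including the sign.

MPC = 1 − MPS = 1 − 0.249 = 0.751.
Expenditure multiplier = 1/(1 − c + m) = 1/(1 − 0.751 + 0.25) = 1/0.499 ≈ 2.004.
ΔG contributes k·ΔG = (−$64 billion) / 0.499 ≈ −$128.3 billion.
ΔT of −$373 billion changes first-round spending by −c·ΔT = +$280.123 billion, contributing k·(−c·ΔT) = (+$280.123 billion) / 0.499 ≈ +$561.4 billion.
Net ΔY = k(ΔG − c·ΔT) = (+$216.123 billion) / 0.499 ≈ +$433 billion.

+$433 billion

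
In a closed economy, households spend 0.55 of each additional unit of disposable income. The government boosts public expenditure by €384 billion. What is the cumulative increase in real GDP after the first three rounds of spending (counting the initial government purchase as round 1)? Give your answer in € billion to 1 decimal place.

€711.4 billion

Round 1 adds ΔG = €384 billion; each later round is MPC = 0.55 times the previous.
After 3 rounds: 384 + 211.2 + 116.16 = ΔG·(1 − c^3)/(1 − c) = 384 × (1 − 0.166375)/0.45 ≈ €711.4 billion.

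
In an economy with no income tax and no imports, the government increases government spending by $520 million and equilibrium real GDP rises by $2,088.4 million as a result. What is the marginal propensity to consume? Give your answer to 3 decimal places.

0.751

Implied spending multiplier k = ΔY/ΔG = 2,088.4/520 ≈ 4.0162.
Since k = 1/(1 − MPC), MPC = 1 − 1/k = 1 − ΔG/ΔY = 1 − 520/2,088.4 ≈ 0.751.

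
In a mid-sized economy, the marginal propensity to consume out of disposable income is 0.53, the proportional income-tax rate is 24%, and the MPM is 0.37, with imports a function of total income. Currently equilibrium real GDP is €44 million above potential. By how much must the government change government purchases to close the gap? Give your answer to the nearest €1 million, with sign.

−€43 million

Spending multiplier = 1/(1 − c(1−t) + m) = 1/(1 − 0.53×0.76 + 0.37) = 1/0.9672 ≈ 1.034.
Need ΔY = −€44 million, so ΔG = ΔY/k = (−€44 million) × 0.9672 ≈ −€43 million.
The government should cut government purchases by €43 million.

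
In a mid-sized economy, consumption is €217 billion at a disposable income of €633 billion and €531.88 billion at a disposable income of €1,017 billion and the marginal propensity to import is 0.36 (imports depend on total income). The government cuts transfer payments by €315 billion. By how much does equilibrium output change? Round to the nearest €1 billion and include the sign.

−€478 billion

MPC = ΔC/ΔYd = (531.88 − 217)/(1,017 − 633) = 314.88/384 = 0.82.
The transfer change shifts disposable income by −€315 billion, so first-round consumption changes by c·ΔTR = 0.82 × (−€315 billion) = −€258.3 billion.
Expenditure multiplier = 1/(1 − c + m) = 1/(1 − 0.82 + 0.36) = 1/0.54 ≈ 1.852.
The transfer multiplier is c × k ≈ 1.519, so ΔY = k × (c·ΔTR) = (−€258.3 billion) / 0.54 ≈ −€478 billion.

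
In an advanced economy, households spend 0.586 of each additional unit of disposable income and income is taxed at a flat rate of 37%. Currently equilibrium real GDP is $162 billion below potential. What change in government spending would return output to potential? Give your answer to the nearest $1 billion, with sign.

+$102 billion

Spending multiplier = 1/(1 − c(1−t)) = 1/(1 − 0.586×0.63) = 1/0.63082 ≈ 1.585.
Need ΔY = +$162 billion, so ΔG = ΔY/k = (+$162 billion) × 0.63082 ≈ +$102 billion.
The government should increase government spending by $102 billion.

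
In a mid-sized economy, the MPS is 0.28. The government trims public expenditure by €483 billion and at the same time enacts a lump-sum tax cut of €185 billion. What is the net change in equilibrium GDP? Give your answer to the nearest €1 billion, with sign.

MPC = 1 − MPS = 1 − 0.28 = 0.72.
Expenditure multiplier = 1/(1 − MPC) = 1/(1 − 0.72) = 1/0.28 ≈ 3.571.
ΔG contributes k·ΔG = (−€483 billion) / 0.28 = −€1,725 billion.
ΔT of −€185 billion changes first-round spending by −c·ΔT = +€133.2 billion, contributing k·(−c·ΔT) = (+€133.2 billion) / 0.28 ≈ +€475.7 billion.
Net ΔY = k(ΔG − c·ΔT) = (−€349.8 billion) / 0.28 ≈ −€1,249 billion.

−€1,249 billion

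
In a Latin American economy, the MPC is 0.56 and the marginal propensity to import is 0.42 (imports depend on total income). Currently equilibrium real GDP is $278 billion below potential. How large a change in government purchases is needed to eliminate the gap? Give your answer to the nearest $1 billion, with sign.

Spending multiplier = 1/(1 − c + m) = 1/(1 − 0.56 + 0.42) = 1/0.86 ≈ 1.163.
Need ΔY = +$278 billion, so ΔG = ΔY/k = (+$278 billion) × 0.86 ≈ +$239 billion.
The government should increase government purchases by $239 billion.

+$239 billion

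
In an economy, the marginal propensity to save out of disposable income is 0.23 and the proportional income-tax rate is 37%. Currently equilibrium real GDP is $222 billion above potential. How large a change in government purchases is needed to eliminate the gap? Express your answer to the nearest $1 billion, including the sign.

−$114 billion

MPC = 1 − MPS = 1 − 0.23 = 0.77.
Spending multiplier = 1/(1 − c(1−t)) = 1/(1 − 0.77×0.63) = 1/0.5149 ≈ 1.942.
Need ΔY = −$222 billion, so ΔG = ΔY/k = (−$222 billion) × 0.5149 ≈ −$114 billion.
The government should cut government purchases by $114 billion.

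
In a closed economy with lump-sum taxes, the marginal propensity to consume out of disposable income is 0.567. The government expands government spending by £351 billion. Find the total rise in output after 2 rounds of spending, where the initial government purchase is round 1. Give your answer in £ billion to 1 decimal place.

Round 1 adds ΔG = £351 billion; each later round is MPC = 0.567 times the previous.
After 2 rounds: 351 + 199.017 = ΔG·(1 − c^2)/(1 − c) = 351 × (1 − 0.321489)/0.433 ≈ £550 billion.

£550.0 billion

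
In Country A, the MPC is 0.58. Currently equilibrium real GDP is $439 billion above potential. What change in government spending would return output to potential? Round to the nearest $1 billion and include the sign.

Spending multiplier = 1/(1 − MPC) = 1/(1 − 0.58) = 1/0.42 ≈ 2.381.
Need ΔY = −$439 billion, so ΔG = ΔY/k = (−$439 billion) × 0.42 ≈ −$184 billion.
The government should cut government spending by $184 billion.

−$184 billion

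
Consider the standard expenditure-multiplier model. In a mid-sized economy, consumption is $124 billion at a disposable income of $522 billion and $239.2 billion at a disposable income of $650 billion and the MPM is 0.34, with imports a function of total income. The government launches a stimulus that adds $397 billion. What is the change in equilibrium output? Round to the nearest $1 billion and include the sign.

MPC = ΔC/ΔYd = (239.2 − 124)/(650 − 522) = 115.2/128 = 0.9.
Expenditure multiplier = 1/(1 − c + m) = 1/(1 − 0.9 + 0.34) = 1/0.44 ≈ 2.273.
ΔY = k × ΔG = (+$397 billion) / 0.44 ≈ +$902 billion.

+$902 billion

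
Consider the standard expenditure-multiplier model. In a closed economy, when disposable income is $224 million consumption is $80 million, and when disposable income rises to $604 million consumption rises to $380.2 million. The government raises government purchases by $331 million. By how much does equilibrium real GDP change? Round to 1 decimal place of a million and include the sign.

MPC = ΔC/ΔYd = (380.2 − 80)/(604 − 224) = 300.2/380 = 0.79.
Expenditure multiplier = 1/(1 − MPC) = 1/(1 − 0.79) = 1/0.21 ≈ 4.762.
ΔY = k × ΔG = (+$331 million) / 0.21 ≈ +$1,576.2 million.

+$1,576.2 million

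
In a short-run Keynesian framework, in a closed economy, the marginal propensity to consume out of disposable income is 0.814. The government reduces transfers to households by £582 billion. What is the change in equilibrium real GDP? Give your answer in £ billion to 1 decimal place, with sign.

The transfer change shifts disposable income by −£582 billion, so first-round consumption changes by c·ΔTR = 0.814 × (−£582 billion) = −£473.748 billion.
Expenditure multiplier = 1/(1 − MPC) = 1/(1 − 0.814) = 1/0.186 ≈ 5.376.
The transfer multiplier is c × k ≈ 4.376, so ΔY = k × (c·ΔTR) = (−£473.748 billion) / 0.186 ≈ −£2,547 billion.

−£2,547.0 billion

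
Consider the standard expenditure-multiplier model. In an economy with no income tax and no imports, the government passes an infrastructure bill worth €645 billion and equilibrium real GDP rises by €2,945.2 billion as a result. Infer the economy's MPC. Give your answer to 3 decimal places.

Implied spending multiplier k = ΔY/ΔG = 2,945.2/645 ≈ 4.5662.
Since k = 1/(1 − MPC), MPC = 1 − 1/k = 1 − ΔG/ΔY = 1 − 645/2,945.2 ≈ 0.781.

0.781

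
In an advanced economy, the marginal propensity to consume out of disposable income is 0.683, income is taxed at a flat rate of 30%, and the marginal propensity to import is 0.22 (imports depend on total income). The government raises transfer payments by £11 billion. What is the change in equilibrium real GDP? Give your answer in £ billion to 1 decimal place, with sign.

+£10.1 billion

The transfer change shifts disposable income by +£11 billion, so first-round consumption changes by c·ΔTR = 0.683 × (+£11 billion) = +£7.513 billion.
Expenditure multiplier = 1/(1 − c(1−t) + m) = 1/(1 − 0.683×0.7 + 0.22) = 1/0.7419 ≈ 1.348.
The transfer multiplier is c × k ≈ 0.921, so ΔY = k × (c·ΔTR) = (+£7.513 billion) / 0.7419 ≈ +£10.1 billion.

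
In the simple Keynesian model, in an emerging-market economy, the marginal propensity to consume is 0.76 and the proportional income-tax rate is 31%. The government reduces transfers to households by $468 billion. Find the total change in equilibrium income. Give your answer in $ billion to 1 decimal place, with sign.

−$747.9 billion

The transfer change shifts disposable income by −$468 billion, so first-round consumption changes by c·ΔTR = 0.76 × (−$468 billion) = −$355.68 billion.
Expenditure multiplier = 1/(1 − c(1−t)) = 1/(1 − 0.76×0.69) = 1/0.4756 ≈ 2.103.
The transfer multiplier is c × k ≈ 1.598, so ΔY = k × (c·ΔTR) = (−$355.68 billion) / 0.4756 ≈ −$747.9 billion.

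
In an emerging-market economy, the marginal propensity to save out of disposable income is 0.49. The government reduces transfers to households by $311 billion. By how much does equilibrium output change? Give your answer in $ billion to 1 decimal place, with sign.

−$323.7 billion

MPC = 1 − MPS = 1 − 0.49 = 0.51.
The transfer change shifts disposable income by −$311 billion, so first-round consumption changes by c·ΔTR = 0.51 × (−$311 billion) = −$158.61 billion.
Expenditure multiplier = 1/(1 − MPC) = 1/(1 − 0.51) = 1/0.49 ≈ 2.041.
The transfer multiplier is c × k ≈ 1.041, so ΔY = k × (c·ΔTR) = (−$158.61 billion) / 0.49 ≈ −$323.7 billion.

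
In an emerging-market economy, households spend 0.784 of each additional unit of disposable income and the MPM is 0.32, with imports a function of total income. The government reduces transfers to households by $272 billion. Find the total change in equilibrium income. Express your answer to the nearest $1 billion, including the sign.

The transfer change shifts disposable income by −$272 billion, so first-round consumption changes by c·ΔTR = 0.784 × (−$272 billion) = −$213.248 billion.
Expenditure multiplier = 1/(1 − c + m) = 1/(1 − 0.784 + 0.32) = 1/0.536 ≈ 1.866.
The transfer multiplier is c × k ≈ 1.463, so ΔY = k × (c·ΔTR) = (−$213.248 billion) / 0.536 ≈ −$398 billion.

−$398 billion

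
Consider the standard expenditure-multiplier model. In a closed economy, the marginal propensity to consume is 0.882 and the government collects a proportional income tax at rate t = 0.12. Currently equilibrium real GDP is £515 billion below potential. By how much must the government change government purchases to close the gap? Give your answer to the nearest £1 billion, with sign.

+£115 billion

Spending multiplier = 1/(1 − c(1−t)) = 1/(1 − 0.882×0.88) = 1/0.22384 ≈ 4.467.
Need ΔY = +£515 billion, so ΔG = ΔY/k = (+£515 billion) × 0.22384 ≈ +£115 billion.
The government should increase government purchases by £115 billion.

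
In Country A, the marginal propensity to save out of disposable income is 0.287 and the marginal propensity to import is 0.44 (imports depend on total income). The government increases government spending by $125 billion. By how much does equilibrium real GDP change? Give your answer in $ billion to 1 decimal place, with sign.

+$171.9 billion

MPC = 1 − MPS = 1 − 0.287 = 0.713.
Expenditure multiplier = 1/(1 − c + m) = 1/(1 − 0.713 + 0.44) = 1/0.727 ≈ 1.376.
ΔY = k × ΔG = (+$125 billion) / 0.727 ≈ +$171.9 billion.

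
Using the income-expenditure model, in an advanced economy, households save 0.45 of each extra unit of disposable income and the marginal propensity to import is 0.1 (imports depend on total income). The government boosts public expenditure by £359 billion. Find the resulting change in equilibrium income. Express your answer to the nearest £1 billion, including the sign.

MPC = 1 − MPS = 1 − 0.45 = 0.55.
Spending multiplier = 1/(1 − c + m) = 1/(1 − 0.55 + 0.1) = 1/0.55 ≈ 1.818.
ΔY = k × ΔG = (+£359 billion) / 0.55 ≈ +£653 billion.

+£653 billion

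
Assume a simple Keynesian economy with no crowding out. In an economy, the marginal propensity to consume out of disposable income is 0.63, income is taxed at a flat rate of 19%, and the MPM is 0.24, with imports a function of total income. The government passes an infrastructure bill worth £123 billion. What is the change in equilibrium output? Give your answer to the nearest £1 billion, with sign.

Expenditure multiplier = 1/(1 − c(1−t) + m) = 1/(1 − 0.63×0.81 + 0.24) = 1/0.7297 ≈ 1.37.
ΔY = k × ΔG = (+£123 billion) / 0.7297 ≈ +£169 billion.

+£169 billion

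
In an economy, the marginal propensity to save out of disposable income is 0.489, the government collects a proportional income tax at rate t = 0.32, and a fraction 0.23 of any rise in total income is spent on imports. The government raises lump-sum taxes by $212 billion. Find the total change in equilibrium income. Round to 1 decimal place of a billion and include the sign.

MPC = 1 − MPS = 1 − 0.489 = 0.511.
A lump-sum tax change of +$212 billion shifts disposable income by −$212 billion; first-round consumption changes by −c × ΔT = −0.511 × (+$212 billion) = −$108.332 billion.
Expenditure multiplier = 1/(1 − c(1−t) + m) = 1/(1 − 0.511×0.68 + 0.23) = 1/0.88252 ≈ 1.133.
The tax multiplier is −c × k ≈ −0.579, so ΔY = k × (−c·ΔT) = (−$108.332 billion) / 0.88252 ≈ −$122.8 billion.

−$122.8 billion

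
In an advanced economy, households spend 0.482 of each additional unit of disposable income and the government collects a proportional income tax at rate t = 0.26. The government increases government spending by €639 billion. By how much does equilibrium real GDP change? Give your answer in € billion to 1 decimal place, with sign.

+€993.3 billion

Spending multiplier = 1/(1 − c(1−t)) = 1/(1 − 0.482×0.74) = 1/0.64332 ≈ 1.554.
ΔY = k × ΔG = (+€639 billion) / 0.64332 ≈ +€993.3 billion.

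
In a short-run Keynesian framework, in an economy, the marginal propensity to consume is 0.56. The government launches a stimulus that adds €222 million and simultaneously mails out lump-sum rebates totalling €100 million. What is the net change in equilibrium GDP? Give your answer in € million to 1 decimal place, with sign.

+€631.8 million

Expenditure multiplier = 1/(1 − MPC) = 1/(1 − 0.56) = 1/0.44 ≈ 2.273.
ΔG contributes k·ΔG = (+€222 million) / 0.44 ≈ +€504.5 million.
ΔT of −€100 million changes first-round spending by −c·ΔT = +€56 million, contributing k·(−c·ΔT) = (+€56 million) / 0.44 ≈ +€127.3 million.
Net ΔY = k(ΔG − c·ΔT) = (+€278 million) / 0.44 ≈ +€631.8 million.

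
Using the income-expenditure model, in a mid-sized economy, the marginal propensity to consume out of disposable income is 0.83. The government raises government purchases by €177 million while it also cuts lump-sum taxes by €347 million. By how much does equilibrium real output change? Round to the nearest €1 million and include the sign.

Expenditure multiplier = 1/(1 − MPC) = 1/(1 − 0.83) = 1/0.17 ≈ 5.882.
ΔG contributes k·ΔG = (+€177 million) / 0.17 ≈ +€1,041.2 million.
ΔT of −€347 million changes first-round spending by −c·ΔT = +€288.01 million, contributing k·(−c·ΔT) = (+€288.01 million) / 0.17 ≈ +€1,694.2 million.
Net ΔY = k(ΔG − c·ΔT) = (+€465.01 million) / 0.17 ≈ +€2,735 million.

+€2,735 million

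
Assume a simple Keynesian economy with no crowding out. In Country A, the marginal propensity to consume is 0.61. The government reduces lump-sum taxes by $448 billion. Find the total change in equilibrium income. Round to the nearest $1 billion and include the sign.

A lump-sum tax change of −$448 billion shifts disposable income by +$448 billion; first-round consumption changes by −c × ΔT = −0.61 × (−$448 billion) = +$273.28 billion.
Expenditure multiplier = 1/(1 − MPC) = 1/(1 − 0.61) = 1/0.39 ≈ 2.564.
The tax multiplier is −c × k ≈ −1.564, so ΔY = k × (−c·ΔT) = (+$273.28 billion) / 0.39 ≈ +$701 billion.

+$701 billion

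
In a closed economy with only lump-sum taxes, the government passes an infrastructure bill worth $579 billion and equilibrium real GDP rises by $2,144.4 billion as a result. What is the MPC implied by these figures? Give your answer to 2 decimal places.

0.73

Implied spending multiplier k = ΔY/ΔG = 2,144.4/579 ≈ 3.7036.
Since k = 1/(1 − MPC), MPC = 1 − 1/k = 1 − ΔG/ΔY = 1 − 579/2,144.4 ≈ 0.73.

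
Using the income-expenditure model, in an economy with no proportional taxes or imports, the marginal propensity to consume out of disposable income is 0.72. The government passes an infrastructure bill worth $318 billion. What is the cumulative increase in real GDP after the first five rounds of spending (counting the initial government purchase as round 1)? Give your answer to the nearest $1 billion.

Round 1 adds ΔG = $318 billion; each later round is MPC = 0.72 times the previous.
After 5 rounds: 318 + 228.96 + 164.8512 + 118.692864 + 85.45886208 = ΔG·(1 − c^5)/(1 − c) = 318 × (1 − 0.1934917632)/0.28 ≈ $916 billion.

$916 billion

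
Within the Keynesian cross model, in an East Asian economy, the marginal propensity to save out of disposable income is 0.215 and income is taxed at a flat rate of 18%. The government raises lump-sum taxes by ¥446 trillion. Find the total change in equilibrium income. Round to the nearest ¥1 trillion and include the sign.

−¥983 trillion

MPC = 1 − MPS = 1 − 0.215 = 0.785.
A lump-sum tax change of +¥446 trillion shifts disposable income by −¥446 trillion; first-round consumption changes by −c × ΔT = −0.785 × (+¥446 trillion) = −¥350.11 trillion.
Expenditure multiplier = 1/(1 − c(1−t)) = 1/(1 − 0.785×0.82) = 1/0.3563 ≈ 2.807.
The tax multiplier is −c × k ≈ −2.203, so ΔY = k × (−c·ΔT) = (−¥350.11 trillion) / 0.3563 ≈ −¥983 trillion.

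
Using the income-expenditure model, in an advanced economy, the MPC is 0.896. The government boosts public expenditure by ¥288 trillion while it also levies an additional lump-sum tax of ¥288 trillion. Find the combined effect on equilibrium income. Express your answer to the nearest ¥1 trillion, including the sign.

+¥288 trillion

Expenditure multiplier = 1/(1 − MPC) = 1/(1 − 0.896) = 1/0.104 ≈ 9.615.
ΔG contributes k·ΔG = (+¥288 trillion) / 0.104 ≈ +¥2,769.2 trillion.
ΔT of +¥288 trillion changes first-round spending by −c·ΔT = −¥258.048 trillion, contributing k·(−c·ΔT) = (−¥258.048 trillion) / 0.104 ≈ −¥2,481.2 trillion.
With ΔG = ΔT and no other leakages, the balanced-budget multiplier is 1, so ΔY = ΔG = +¥288 trillion.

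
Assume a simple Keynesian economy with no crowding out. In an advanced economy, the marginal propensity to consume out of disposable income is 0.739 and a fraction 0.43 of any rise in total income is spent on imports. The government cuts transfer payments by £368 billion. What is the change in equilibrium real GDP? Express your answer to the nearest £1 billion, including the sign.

The transfer change shifts disposable income by −£368 billion, so first-round consumption changes by c·ΔTR = 0.739 × (−£368 billion) = −£271.952 billion.
Expenditure multiplier = 1/(1 − c + m) = 1/(1 − 0.739 + 0.43) = 1/0.691 ≈ 1.447.
The transfer multiplier is c × k ≈ 1.069, so ΔY = k × (c·ΔTR) = (−£271.952 billion) / 0.691 ≈ −£394 billion.

−£394 billion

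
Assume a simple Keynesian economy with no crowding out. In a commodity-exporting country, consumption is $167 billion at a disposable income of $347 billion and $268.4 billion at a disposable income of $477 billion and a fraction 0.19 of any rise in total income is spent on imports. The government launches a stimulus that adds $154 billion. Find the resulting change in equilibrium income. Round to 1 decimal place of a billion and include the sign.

MPC = ΔC/ΔYd = (268.4 − 167)/(477 − 347) = 101.4/130 = 0.78.
Expenditure multiplier = 1/(1 − c + m) = 1/(1 − 0.78 + 0.19) = 1/0.41 ≈ 2.439.
ΔY = k × ΔG = (+$154 billion) / 0.41 ≈ +$375.6 billion.

+$375.6 billion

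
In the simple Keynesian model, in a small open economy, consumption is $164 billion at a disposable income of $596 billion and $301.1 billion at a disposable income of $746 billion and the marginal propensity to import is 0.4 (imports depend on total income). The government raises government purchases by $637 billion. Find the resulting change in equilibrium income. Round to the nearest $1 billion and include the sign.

+$1,311 billion

MPC = ΔC/ΔYd = (301.1 − 164)/(746 − 596) = 137.1/150 = 0.914.
Spending multiplier = 1/(1 − c + m) = 1/(1 − 0.914 + 0.4) = 1/0.486 ≈ 2.058.
ΔY = k × ΔG = (+$637 billion) / 0.486 ≈ +$1,311 billion.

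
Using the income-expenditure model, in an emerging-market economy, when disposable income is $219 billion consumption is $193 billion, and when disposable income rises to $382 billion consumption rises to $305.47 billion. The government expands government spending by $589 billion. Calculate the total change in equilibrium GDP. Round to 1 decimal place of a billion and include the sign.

+$1,900.0 billion

MPC = ΔC/ΔYd = (305.47 − 193)/(382 − 219) = 112.47/163 = 0.69.
Expenditure multiplier = 1/(1 − MPC) = 1/(1 − 0.69) = 1/0.31 ≈ 3.226.
ΔY = k × ΔG = (+$589 billion) / 0.31 = +$1,900 billion.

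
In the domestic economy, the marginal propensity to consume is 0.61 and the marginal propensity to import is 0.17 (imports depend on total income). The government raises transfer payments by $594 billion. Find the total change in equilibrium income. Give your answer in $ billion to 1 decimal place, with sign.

+$647.0 billion

The transfer change shifts disposable income by +$594 billion, so first-round consumption changes by c·ΔTR = 0.61 × (+$594 billion) = +$362.34 billion.
Expenditure multiplier = 1/(1 − c + m) = 1/(1 − 0.61 + 0.17) = 1/0.56 ≈ 1.786.
The transfer multiplier is c × k ≈ 1.089, so ΔY = k × (c·ΔTR) = (+$362.34 billion) / 0.56 ≈ +$647 billion.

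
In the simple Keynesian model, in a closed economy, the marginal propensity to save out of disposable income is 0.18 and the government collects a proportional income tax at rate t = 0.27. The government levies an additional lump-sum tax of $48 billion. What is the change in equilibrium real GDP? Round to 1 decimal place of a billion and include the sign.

−$98.1 billion

MPC = 1 − MPS = 1 − 0.18 = 0.82.
A lump-sum tax change of +$48 billion shifts disposable income by −$48 billion; first-round consumption changes by −c × ΔT = −0.82 × (+$48 billion) = −$39.36 billion.
Expenditure multiplier = 1/(1 − c(1−t)) = 1/(1 − 0.82×0.73) = 1/0.4014 ≈ 2.491.
The tax multiplier is −c × k ≈ −2.043, so ΔY = k × (−c·ΔT) = (−$39.36 billion) / 0.4014 ≈ −$98.1 billion.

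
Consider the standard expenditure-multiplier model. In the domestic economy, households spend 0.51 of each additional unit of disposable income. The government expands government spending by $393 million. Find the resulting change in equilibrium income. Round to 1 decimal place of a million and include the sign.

Government-spending multiplier = 1/(1 − MPC) = 1/(1 − 0.51) = 1/0.49 ≈ 2.041.
ΔY = k × ΔG = (+$393 million) / 0.49 ≈ +$802 million.

+$802.0 million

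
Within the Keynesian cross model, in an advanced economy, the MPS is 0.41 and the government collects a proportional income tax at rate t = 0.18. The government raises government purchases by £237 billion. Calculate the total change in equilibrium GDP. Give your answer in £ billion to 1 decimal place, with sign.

+£459.1 billion

MPC = 1 − MPS = 1 − 0.41 = 0.59.
Government-spending multiplier = 1/(1 − c(1−t)) = 1/(1 − 0.59×0.82) = 1/0.5162 ≈ 1.937.
ΔY = k × ΔG = (+£237 billion) / 0.5162 ≈ +£459.1 billion.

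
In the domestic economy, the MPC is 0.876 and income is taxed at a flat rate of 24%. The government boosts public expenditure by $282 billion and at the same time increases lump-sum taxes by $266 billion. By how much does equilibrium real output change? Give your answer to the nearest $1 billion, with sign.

Expenditure multiplier = 1/(1 − c(1−t)) = 1/(1 − 0.876×0.76) = 1/0.33424 ≈ 2.992.
ΔG contributes k·ΔG = (+$282 billion) / 0.33424 ≈ +$843.7 billion.
ΔT of +$266 billion changes first-round spending by −c·ΔT = −$233.016 billion, contributing k·(−c·ΔT) = (−$233.016 billion) / 0.33424 ≈ −$697.2 billion.
Net ΔY = k(ΔG − c·ΔT) = (+$48.984 billion) / 0.33424 ≈ +$147 billion.

+$147 billion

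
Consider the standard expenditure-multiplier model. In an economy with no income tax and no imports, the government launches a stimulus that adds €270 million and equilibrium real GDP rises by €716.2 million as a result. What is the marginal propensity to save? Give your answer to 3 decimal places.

Implied spending multiplier k = ΔY/ΔG = 716.2/270 ≈ 2.6526.
Since k = 1/(1 − MPC), MPC = 1 − 1/k = 1 − ΔG/ΔY = 1 − 270/716.2 ≈ 0.623.
MPS = 1 − MPC = 0.377.

0.377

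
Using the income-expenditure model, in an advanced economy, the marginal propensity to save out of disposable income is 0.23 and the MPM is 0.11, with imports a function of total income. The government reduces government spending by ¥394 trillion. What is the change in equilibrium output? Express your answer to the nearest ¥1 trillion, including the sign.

MPC = 1 − MPS = 1 − 0.23 = 0.77.
Spending multiplier = 1/(1 − c + m) = 1/(1 − 0.77 + 0.11) = 1/0.34 ≈ 2.941.
ΔY = k × ΔG = (−¥394 trillion) / 0.34 ≈ −¥1,159 trillion.

−¥1,159 trillion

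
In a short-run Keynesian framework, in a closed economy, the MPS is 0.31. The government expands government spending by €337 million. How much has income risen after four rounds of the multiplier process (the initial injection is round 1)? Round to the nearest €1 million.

€841 million

MPC = 1 − MPS = 1 − 0.31 = 0.69.
Round 1 adds ΔG = €337 million; each later round is MPC = 0.69 times the previous.
After 4 rounds: 337 + 232.53 + 160.4457 + 110.707533 = ΔG·(1 − c^4)/(1 − c) = 337 × (1 − 0.22667121)/0.31 ≈ €841 million.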